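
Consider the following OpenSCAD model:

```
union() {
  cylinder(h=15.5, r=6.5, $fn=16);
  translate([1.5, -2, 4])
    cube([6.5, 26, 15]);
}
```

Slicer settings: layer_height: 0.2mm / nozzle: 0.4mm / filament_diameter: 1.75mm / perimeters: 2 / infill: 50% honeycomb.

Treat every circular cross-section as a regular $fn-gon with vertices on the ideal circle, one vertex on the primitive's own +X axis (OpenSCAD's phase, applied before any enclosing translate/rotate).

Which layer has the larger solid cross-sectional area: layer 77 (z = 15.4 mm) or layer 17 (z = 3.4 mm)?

Layer 77 (z = 15.4): the r=6.5 cylinder gives a regular 16-gon of circumradius 6.5 (constant along its height) (area = (16/2)·6.500²·sin(360°/16) = 129.35 mm²); the cube at (1.5, -2) (footprint 6.5×26) is included at this height (area 169.00 mm²); Merging all regions: the regions partially overlap — summed areas 298.35 mm² minus the doubly-counted overlap 32.41 mm² gives 265.93 mm² — area = 265.93 mm². So its area = 265.93 mm². Layer 17 (z = 3.4): the r=6.5 cylinder contributes a regular 16-gon of circumradius 6.5 (area = (16/2)·6.500²·sin(360°/16) = 129.35 mm²); the cube at (1.5, -2) is absent (z outside [4, 19]); Taking the union: only the r=6.5 cylinder is present, so the union is just that shape — area = 129.35 mm². So its area = 129.35 mm². Layer 77 is larger (265.93 vs 129.35 mm²).

layer 77 (z = 15.4 mm)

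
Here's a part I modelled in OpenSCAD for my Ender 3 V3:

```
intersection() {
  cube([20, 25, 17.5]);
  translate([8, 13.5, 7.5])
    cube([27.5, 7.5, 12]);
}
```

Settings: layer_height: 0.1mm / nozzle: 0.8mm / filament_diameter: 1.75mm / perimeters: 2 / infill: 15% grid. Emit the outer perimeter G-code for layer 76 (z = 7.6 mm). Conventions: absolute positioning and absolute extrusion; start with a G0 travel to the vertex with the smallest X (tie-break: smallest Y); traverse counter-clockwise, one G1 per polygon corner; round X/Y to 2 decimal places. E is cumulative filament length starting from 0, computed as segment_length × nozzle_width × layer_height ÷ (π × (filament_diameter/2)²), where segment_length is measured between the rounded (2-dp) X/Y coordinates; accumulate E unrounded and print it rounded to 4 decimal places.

At z = 7.6 mm: the cube (footprint 20×25) is included at this height; the 27.5×7.5 cube at (8, 13.5) contributes its full rectangle; Taking the intersection: the 27.5×7.5 cube at (8, 13.5) partially overlaps the 20×25 cube; clipping to the common part keeps 90.00 mm² — 1 connected region. The outline is a single polygon with 4 vertices. Extrusion per mm of travel: 0.8 × 0.1 / (π × 0.875²) = 0.033260. Accumulating E over each segment gives final E = 1.2971.

G0 X8.00 Y13.50 Z7.60
G1 X20.00 Y13.50 E0.3991
G1 X20.00 Y21.00 E0.6486
G1 X8.00 Y21.00 E1.0477
G1 X8.00 Y13.50 E1.2971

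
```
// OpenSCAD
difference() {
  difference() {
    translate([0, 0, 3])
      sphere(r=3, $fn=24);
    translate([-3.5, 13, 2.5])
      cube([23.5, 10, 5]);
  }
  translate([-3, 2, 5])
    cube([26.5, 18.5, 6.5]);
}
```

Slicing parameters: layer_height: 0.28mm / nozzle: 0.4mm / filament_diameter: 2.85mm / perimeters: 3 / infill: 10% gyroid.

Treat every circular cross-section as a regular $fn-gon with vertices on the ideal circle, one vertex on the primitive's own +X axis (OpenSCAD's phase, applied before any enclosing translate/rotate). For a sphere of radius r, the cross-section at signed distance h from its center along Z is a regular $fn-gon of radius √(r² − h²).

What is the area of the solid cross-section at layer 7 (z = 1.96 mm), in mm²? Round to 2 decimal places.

24.59 mm²

At z = 1.96 mm: the r=3 sphere slices to a regular 24-gon of circumradius 2.814 (√(r²−h²) with h=1.04 from center) (area = (24/2)·2.814²·sin(360°/24) = 24.59 mm²); the cube at (-3.5, 13) is not intersected at this z (z outside [2.5, 7.5]); Taking the first minus the rest: none of the subtracted shapes is present at this height, so the r=3 sphere is unchanged — area = 24.59 mm²; the cube at (-3, 2) does not reach this height (z outside [5, 11.5]); Taking the first minus the rest: none of the subtracted shapes is present at this height, so that combined region is unchanged — area = 24.59 mm². Overall, the cross-section is a single solid region. Net area = 24.59 mm².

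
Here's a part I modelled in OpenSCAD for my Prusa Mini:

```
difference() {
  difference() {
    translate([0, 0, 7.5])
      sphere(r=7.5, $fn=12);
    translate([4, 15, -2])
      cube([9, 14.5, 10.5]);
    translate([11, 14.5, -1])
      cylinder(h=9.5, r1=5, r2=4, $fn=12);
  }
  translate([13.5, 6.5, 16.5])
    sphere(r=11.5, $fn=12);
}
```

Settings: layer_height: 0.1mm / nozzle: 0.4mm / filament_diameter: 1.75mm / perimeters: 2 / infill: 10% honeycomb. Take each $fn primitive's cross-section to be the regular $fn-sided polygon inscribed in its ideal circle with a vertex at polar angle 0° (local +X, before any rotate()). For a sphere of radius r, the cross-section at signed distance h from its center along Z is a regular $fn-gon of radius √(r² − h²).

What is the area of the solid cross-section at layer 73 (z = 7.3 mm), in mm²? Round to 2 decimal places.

At z = 7.3 mm: the r=7.5 sphere contributes a regular 12-gon of circumradius √(7.5²−0.2²) = 7.497 (area = (12/2)·7.497²·sin(360°/12) = 168.63 mm²); the cube at (4, 15) (footprint 9×14.5) is included at this height (area 130.50 mm²); the cone at (11, 14.5): at t=0.874 of its height the radius interpolates to r₁+(r₂−r₁)t = 4.126, giving a regular 12-gon of that circumradius (area = (12/2)·4.126²·sin(360°/12) = 51.08 mm²); After the difference (first − rest): starting from the r=7.5 sphere (168.63 mm²), the 9×14.5 cube at (4, 15) misses the remaining region (no effect); the cone at (11, 14.5) misses the remaining region (no effect) — area = 168.63 mm²; the r=11.5 sphere at (13.5, 6.5) contributes a regular 12-gon of circumradius √(11.5²−9.2²) = 6.900 (area = (12/2)·6.900²·sin(360°/12) = 142.83 mm²); Subtracting the remaining from the first: starting from the result so far (168.63 mm²), the r=11.5 sphere at (13.5, 6.5) misses the remaining region (no effect) — area = 168.63 mm². Overall, the cross-section is a single solid region. Net area = 168.63 mm².

168.63 mm²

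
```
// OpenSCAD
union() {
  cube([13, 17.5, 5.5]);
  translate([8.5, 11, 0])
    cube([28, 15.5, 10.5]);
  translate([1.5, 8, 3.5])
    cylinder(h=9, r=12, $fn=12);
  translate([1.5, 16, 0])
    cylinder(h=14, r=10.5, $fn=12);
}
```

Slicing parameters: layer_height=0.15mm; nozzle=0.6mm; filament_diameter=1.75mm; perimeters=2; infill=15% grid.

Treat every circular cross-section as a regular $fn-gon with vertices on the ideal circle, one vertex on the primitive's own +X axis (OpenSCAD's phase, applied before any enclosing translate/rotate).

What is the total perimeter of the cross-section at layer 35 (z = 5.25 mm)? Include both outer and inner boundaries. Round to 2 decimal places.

145.25 mm

At z = 5.25 mm: the cube is present — its section is the full 13×17.5 rectangle (perimeter 61.00 mm); the 28×15.5 cube at (8.5, 11) contributes its full rectangle (perimeter 87.00 mm); the r=12 cylinder at (1.5, 8) contributes a regular 12-gon of circumradius 12 (perimeter = 2·12·12.000·sin(180°/12) = 74.54 mm); the r=10.5 cylinder at (1.5, 16) gives a regular 12-gon of circumradius 10.5 (constant along its height) (perimeter = 2·12·10.500·sin(180°/12) = 65.22 mm); Taking the union: the regions partially overlap (shared area 461.56 mm²), so the edge portions inside another operand are dropped and the merged outline is re-measured after clipping — boundary = 145.25 mm. Overall, the cross-section is a single solid region. Total boundary length (outer) = 145.25 mm.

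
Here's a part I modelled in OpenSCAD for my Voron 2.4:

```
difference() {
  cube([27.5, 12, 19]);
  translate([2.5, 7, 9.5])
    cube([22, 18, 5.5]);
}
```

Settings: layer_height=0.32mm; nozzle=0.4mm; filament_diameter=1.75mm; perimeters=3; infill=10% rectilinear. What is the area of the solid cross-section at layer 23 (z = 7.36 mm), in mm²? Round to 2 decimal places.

At z = 7.36 mm: the 27.5×12 cube contributes its full rectangle (area 330.00 mm²); the cube at (2.5, 7) is not intersected at this z (z outside [9.5, 15]); After the difference (first − rest): none of the subtracted shapes is present at this height, so the 27.5×12 cube is unchanged — area = 330.00 mm². Overall, the cross-section is a single solid region. Net area = 330.00 mm².

330.00 mm²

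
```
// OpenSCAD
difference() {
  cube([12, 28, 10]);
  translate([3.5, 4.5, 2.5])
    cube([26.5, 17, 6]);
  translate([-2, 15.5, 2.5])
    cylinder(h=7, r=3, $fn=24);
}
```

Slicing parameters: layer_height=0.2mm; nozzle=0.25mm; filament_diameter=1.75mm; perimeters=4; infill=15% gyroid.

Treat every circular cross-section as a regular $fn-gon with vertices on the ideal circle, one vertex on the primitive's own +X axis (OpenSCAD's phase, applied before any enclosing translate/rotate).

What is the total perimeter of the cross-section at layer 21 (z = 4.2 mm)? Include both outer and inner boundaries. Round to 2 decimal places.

At z = 4.2 mm: the cube is present — its section is the full 12×28 rectangle (perimeter 80.00 mm); the 26.5×17 cube at (3.5, 4.5) contributes its full rectangle (perimeter 87.00 mm); the cylinder at (-2, 15.5): section is a regular 24-gon, circumradius r=3 (perimeter = 2·24·3.000·sin(180°/24) = 18.80 mm); Subtracting the remaining from the first: starting from the 12×28 cube, the 26.5×17 cube at (3.5, 4.5) partially overlaps it — only the 144.50 mm² overlap (of its 450.50 mm²) is removed, clipping the outline; the r=3 cylinder at (-2, 15.5) partially overlaps it — only the 3.01 mm² overlap (of its 27.95 mm²) is removed, clipping the outline — boundary = 97.58 mm. Overall, the cross-section is a single solid region. Total boundary length (outer) = 97.58 mm.

97.58 mm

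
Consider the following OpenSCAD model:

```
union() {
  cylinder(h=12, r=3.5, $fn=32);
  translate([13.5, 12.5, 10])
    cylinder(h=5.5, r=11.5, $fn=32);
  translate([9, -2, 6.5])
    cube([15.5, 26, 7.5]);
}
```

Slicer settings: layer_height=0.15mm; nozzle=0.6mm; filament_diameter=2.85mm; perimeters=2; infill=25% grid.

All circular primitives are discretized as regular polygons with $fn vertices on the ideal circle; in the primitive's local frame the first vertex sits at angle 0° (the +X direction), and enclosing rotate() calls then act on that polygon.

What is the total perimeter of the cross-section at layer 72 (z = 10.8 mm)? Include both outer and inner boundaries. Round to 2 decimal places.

110.74 mm

At z = 10.8 mm: the cylinder: section is a regular 32-gon, circumradius r=3.5 (perimeter = 2·32·3.500·sin(180°/32) = 21.96 mm); the r=11.5 cylinder at (13.5, 12.5) contributes a regular 32-gon of circumradius 11.5 (perimeter = 2·32·11.500·sin(180°/32) = 72.14 mm); the cube at (9, -2) (footprint 15.5×26) is included at this height (perimeter 83.00 mm); Combining (union): the regions partially overlap (shared area 304.86 mm²), so the edge portions inside another operand are dropped and the merged outline is re-measured after clipping — boundary = 110.74 mm. Overall, the cross-section has 2 separate islands. Total boundary length (outer) = 110.74 mm.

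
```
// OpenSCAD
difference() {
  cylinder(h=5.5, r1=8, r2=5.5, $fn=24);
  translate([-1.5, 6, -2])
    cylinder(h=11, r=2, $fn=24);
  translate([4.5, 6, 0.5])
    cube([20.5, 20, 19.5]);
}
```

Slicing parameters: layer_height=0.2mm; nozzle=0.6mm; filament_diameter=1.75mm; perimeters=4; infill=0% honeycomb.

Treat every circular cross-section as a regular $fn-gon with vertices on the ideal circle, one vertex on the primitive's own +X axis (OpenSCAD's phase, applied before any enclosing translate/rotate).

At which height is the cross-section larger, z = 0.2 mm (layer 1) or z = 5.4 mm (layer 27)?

Layer 1 (z = 0.2): the cone contributes a regular 24-gon of circumradius 7.909 (interpolated between r1=8 and r2=5.5 at t=0.036) (area = (24/2)·7.909²·sin(360°/24) = 194.28 mm²); the r=2 cylinder at (-1.5, 6) gives a regular 24-gon of circumradius 2 (constant along its height) (area = (24/2)·2.000²·sin(360°/24) = 12.42 mm²); the cube at (4.5, 6) is not intersected at this z (z outside [0.5, 20]); Subtracting the remaining from the first: starting from the cone (194.28 mm²), the r=2 cylinder at (-1.5, 6) partially overlaps it — only the 11.91 mm² overlap (of its 12.42 mm²) is removed, clipping the outline — area = 182.37 mm². So its area = 182.37 mm². Layer 27 (z = 5.4): the cone contributes a regular 24-gon of circumradius 5.545 (interpolated between r1=8 and r2=5.5 at t=0.982) (area = (24/2)·5.545²·sin(360°/24) = 95.51 mm²); the r=2 cylinder at (-1.5, 6) contributes a regular 24-gon of circumradius 2 (area = (24/2)·2.000²·sin(360°/24) = 12.42 mm²); the cube at (4.5, 6) (footprint 20.5×20) is included at this height (area 410.00 mm²); After the difference (first − rest): starting from the cone (95.51 mm²), the r=2 cylinder at (-1.5, 6) partially overlaps it — only the 3.24 mm² overlap (of its 12.42 mm²) is removed, clipping the outline; the 20.5×20 cube at (4.5, 6) misses the remaining region (no effect) — area = 92.27 mm². So its area = 92.27 mm². Layer 1 is larger (182.37 vs 92.27 mm²).

layer 1 (z = 0.2 mm)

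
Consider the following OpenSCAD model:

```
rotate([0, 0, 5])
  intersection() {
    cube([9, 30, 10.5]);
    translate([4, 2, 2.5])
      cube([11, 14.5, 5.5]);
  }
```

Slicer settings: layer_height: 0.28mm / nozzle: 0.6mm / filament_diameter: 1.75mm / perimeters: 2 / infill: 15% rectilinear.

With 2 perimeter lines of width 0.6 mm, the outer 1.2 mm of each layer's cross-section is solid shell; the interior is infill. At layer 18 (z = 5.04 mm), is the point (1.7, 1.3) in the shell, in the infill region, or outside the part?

outside

At z = 5.04 mm: the 9×30 cube contributes its full rectangle; the cube at (4, 2) is present — its section is the full 11×14.5 rectangle; Taking the intersection: the 11×14.5 cube at (4, 2) partially overlaps the 9×30 cube; clipping to the common part keeps 72.50 mm² — 1 connected region; (rotated 5° about Z; rotation is an isometry so areas/perimeters/island counts are preserved). Overall, the cross-section is a single solid region. Undo the 5° rotation: the query point maps to (1.807, 1.147) in the un-rotated model frame. The nearest boundary edge runs (9.00, 2.00)→(4.00, 2.00); distance from the point to it = 2.35 mm. The point is not inside any of the regions above, so it lies outside the cross-section (2.35 mm from the nearest boundary).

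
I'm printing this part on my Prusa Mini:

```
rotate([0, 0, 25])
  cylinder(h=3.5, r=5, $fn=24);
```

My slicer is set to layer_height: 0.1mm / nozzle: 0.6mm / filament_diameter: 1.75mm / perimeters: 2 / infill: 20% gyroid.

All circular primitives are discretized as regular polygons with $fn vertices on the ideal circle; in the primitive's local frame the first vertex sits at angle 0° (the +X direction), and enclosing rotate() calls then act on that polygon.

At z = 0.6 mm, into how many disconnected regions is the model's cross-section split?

At z = 0.6 mm: the r=5 cylinder contributes a regular 24-gon of circumradius 5; (rotated 25° about Z; rotation is an isometry so areas/perimeters/island counts are preserved). The result has 1 disconnected region.

1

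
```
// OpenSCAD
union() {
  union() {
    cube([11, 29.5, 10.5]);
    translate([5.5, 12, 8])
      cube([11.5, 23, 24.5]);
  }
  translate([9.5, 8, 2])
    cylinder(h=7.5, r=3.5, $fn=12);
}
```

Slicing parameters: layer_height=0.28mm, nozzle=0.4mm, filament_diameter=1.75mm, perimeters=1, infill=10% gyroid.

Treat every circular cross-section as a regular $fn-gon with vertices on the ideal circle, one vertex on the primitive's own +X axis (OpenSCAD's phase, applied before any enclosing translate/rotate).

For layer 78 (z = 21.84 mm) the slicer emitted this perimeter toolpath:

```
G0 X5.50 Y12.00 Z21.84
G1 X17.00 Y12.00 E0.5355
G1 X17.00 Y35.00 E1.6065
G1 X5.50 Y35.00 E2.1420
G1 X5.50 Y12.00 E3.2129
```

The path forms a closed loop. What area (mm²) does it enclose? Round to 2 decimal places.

264.50 mm²

Apply the shoelace formula to the sequence of (X, Y) vertices; enclosed area = 264.50 mm².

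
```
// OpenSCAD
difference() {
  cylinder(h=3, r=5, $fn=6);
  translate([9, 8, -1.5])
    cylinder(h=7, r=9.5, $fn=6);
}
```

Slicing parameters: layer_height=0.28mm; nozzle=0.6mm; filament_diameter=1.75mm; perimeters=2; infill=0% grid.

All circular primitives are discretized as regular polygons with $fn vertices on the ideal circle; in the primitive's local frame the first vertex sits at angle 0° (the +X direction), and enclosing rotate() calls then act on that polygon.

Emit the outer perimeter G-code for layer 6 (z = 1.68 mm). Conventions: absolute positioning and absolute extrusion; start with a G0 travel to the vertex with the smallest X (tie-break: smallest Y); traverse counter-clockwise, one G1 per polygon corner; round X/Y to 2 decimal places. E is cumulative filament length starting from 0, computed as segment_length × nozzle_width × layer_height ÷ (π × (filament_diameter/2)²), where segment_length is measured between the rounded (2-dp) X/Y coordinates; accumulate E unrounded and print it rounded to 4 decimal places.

G0 X-5.00 Y0.00 Z1.68
G1 X-2.50 Y-4.33 E0.3492
G1 X2.50 Y-4.33 E0.6985
G1 X4.87 Y-0.23 E1.0292
G1 X4.25 Y-0.23 E1.0725
G1 X1.62 Y4.33 E1.4402
G1 X-2.50 Y4.33 E1.7280
G1 X-5.00 Y0.00 E2.0772

At z = 1.68 mm: the r=5 cylinder gives a regular 6-gon of circumradius 5 (constant along its height); the r=9.5 cylinder at (9, 8) gives a regular 6-gon of circumradius 9.5 (constant along its height); After the difference (first − rest): starting from the r=5 cylinder, the r=9.5 cylinder at (9, 8) partially overlaps it — only the 3.99 mm² overlap (of its 234.48 mm²) is removed, clipping the outline — 1 connected region. The outline is a single polygon with 7 vertices. Extrusion per mm of travel: 0.6 × 0.28 / (π × 0.875²) = 0.069846. Accumulating E over each segment gives final E = 2.0772.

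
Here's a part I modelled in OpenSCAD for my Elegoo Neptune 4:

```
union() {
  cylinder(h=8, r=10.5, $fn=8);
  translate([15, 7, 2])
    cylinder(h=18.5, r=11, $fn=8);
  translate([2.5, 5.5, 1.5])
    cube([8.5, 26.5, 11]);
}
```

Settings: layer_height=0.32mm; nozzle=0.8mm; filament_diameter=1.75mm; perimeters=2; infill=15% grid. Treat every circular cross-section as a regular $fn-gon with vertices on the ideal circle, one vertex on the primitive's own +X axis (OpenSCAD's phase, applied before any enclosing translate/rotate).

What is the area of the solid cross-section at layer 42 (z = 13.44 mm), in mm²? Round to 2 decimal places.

342.24 mm²

At z = 13.44 mm: the cylinder is absent (z outside [0, 8]); the r=11 cylinder at (15, 7) gives a regular 8-gon of circumradius 11 (constant along its height) (area = (8/2)·11.000²·sin(360°/8) = 342.24 mm²); the cube at (2.5, 5.5) is not intersected at this z (z outside [1.5, 12.5]); Combining (union): only the r=11 cylinder at (15, 7) is present, so the union is just that shape — area = 342.24 mm². Overall, the cross-section is a single solid region. Net area = 342.24 mm².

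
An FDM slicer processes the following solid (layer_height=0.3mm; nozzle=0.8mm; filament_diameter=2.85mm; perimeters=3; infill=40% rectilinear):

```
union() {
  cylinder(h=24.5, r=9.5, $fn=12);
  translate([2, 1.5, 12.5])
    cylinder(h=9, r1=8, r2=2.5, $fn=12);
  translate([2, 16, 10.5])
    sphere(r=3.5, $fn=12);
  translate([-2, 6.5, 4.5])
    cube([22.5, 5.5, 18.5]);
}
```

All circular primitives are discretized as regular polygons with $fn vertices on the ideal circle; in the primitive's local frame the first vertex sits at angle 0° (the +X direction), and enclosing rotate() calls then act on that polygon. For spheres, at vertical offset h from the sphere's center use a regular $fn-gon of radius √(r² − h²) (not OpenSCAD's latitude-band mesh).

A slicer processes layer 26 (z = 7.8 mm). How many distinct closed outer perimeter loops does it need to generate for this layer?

2

At z = 7.8 mm: the cylinder: section is a regular 12-gon, circumradius r=9.5; the cone at (2, 1.5) is not intersected at this z (z outside [12.5, 21.5]); the r=3.5 sphere at (2, 16) slices to a regular 12-gon of circumradius 2.227 (√(r²−h²) with h=2.7 from center); the cube at (-2, 6.5) (footprint 22.5×5.5) is included at this height; Merging all regions: the regions partially overlap (shared area 18.18 mm²), so overlapping operands fuse into one piece — 2 connected regions. The result has 2 disconnected regions.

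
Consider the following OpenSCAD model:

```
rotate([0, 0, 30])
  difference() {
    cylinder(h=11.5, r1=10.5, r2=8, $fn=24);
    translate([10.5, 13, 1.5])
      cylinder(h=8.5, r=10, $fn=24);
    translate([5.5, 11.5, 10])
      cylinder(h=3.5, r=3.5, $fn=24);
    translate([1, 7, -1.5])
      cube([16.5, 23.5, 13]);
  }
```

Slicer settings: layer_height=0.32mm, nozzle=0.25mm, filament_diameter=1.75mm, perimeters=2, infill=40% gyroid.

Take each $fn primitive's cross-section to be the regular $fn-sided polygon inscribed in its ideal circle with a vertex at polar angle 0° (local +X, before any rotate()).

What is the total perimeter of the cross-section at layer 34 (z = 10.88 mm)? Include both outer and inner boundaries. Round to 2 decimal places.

At z = 10.88 mm: the cone: at t=0.946 of its height the radius interpolates to r₁+(r₂−r₁)t = 8.135, giving a regular 24-gon of that circumradius (perimeter = 2·24·8.135·sin(180°/24) = 50.97 mm); the cylinder at (10.5, 13) is absent (z outside [1.5, 10]); the r=3.5 cylinder at (5.5, 11.5) gives a regular 24-gon of circumradius 3.5 (constant along its height) (perimeter = 2·24·3.500·sin(180°/24) = 21.93 mm); the 16.5×23.5 cube at (1, 7) contributes its full rectangle (perimeter 80.00 mm); After the difference (first − rest): starting from the cone, the r=3.5 cylinder at (5.5, 11.5) misses the remaining region (no effect); the 16.5×23.5 cube at (1, 7) partially overlaps it — only the 1.92 mm² overlap (of its 387.75 mm²) is removed, clipping the outline — boundary = 51.78 mm; (rotated 30° about Z; rotation is an isometry so areas/perimeters/island counts are preserved). Overall, the cross-section is a single solid region. Total boundary length (outer) = 51.78 mm.

51.78 mm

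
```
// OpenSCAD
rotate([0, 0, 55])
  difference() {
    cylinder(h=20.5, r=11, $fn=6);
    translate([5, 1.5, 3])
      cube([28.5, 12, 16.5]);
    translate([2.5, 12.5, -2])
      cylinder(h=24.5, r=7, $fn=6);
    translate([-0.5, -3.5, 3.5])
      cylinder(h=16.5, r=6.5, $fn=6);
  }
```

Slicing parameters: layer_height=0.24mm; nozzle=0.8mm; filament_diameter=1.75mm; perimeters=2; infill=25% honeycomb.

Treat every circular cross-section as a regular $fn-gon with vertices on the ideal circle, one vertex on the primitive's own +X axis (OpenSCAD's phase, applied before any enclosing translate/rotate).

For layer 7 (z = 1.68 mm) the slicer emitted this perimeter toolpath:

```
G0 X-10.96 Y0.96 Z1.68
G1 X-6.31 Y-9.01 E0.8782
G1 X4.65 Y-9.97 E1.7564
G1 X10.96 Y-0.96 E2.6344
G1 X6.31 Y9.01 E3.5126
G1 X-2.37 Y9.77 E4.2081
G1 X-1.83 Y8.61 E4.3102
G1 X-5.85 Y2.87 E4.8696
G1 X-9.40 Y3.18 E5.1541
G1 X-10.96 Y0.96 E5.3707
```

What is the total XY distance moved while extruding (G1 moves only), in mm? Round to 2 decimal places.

Sum the Euclidean lengths of each G1 segment: total = 67.28 mm.

67.28 mm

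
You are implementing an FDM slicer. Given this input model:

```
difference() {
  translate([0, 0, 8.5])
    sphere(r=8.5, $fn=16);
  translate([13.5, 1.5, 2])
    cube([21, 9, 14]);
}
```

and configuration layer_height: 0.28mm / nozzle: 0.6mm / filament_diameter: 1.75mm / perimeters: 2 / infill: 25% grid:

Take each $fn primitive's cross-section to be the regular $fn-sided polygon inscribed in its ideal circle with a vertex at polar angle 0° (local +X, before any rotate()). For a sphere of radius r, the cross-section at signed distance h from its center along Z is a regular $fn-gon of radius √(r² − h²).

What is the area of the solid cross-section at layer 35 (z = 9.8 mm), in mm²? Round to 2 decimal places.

At z = 9.8 mm: the r=8.5 sphere contributes a regular 16-gon of circumradius √(8.5²−1.3²) = 8.400 (area = (16/2)·8.400²·sin(360°/16) = 216.02 mm²); the 21×9 cube at (13.5, 1.5) contributes its full rectangle (area 189.00 mm²); Taking the first minus the rest: starting from the r=8.5 sphere (216.02 mm²), the 21×9 cube at (13.5, 1.5) misses the remaining region (no effect) — area = 216.02 mm². Overall, the cross-section is a single solid region. Net area = 216.02 mm².

216.02 mm²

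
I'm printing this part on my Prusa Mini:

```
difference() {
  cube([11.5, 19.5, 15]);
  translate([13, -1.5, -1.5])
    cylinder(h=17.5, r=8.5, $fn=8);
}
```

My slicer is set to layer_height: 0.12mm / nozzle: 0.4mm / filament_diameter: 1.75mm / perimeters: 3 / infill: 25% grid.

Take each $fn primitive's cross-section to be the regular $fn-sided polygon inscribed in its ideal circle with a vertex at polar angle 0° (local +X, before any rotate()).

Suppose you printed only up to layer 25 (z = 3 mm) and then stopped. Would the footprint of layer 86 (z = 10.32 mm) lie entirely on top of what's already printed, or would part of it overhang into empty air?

Compare the two slices. At z = 3: the 11.5×19.5 cube contributes its full rectangle (area 224.25 mm²); the cylinder at (13, -1.5): section is a regular 8-gon, circumradius r=8.5 (area = (8/2)·8.500²·sin(360°/8) = 204.35 mm²); After the difference (first − rest): starting from the 11.5×19.5 cube (224.25 mm²), the r=8.5 cylinder at (13, -1.5) partially overlaps it — only the 28.77 mm² overlap (of its 204.35 mm²) is removed, clipping the outline — area = 195.48 mm². At z = 10.32: the cube (footprint 11.5×19.5) is included at this height (area 224.25 mm²); the cylinder at (13, -1.5): section is a regular 8-gon, circumradius r=8.5 (area = (8/2)·8.500²·sin(360°/8) = 204.35 mm²); After the difference (first − rest): starting from the 11.5×19.5 cube (224.25 mm²), the r=8.5 cylinder at (13, -1.5) partially overlaps it — only the 28.77 mm² overlap (of its 204.35 mm²) is removed, clipping the outline — area = 195.48 mm². Checking containment: the cross-section at z = 10.32 is a subset of the cross-section at z = 3.

entirely on top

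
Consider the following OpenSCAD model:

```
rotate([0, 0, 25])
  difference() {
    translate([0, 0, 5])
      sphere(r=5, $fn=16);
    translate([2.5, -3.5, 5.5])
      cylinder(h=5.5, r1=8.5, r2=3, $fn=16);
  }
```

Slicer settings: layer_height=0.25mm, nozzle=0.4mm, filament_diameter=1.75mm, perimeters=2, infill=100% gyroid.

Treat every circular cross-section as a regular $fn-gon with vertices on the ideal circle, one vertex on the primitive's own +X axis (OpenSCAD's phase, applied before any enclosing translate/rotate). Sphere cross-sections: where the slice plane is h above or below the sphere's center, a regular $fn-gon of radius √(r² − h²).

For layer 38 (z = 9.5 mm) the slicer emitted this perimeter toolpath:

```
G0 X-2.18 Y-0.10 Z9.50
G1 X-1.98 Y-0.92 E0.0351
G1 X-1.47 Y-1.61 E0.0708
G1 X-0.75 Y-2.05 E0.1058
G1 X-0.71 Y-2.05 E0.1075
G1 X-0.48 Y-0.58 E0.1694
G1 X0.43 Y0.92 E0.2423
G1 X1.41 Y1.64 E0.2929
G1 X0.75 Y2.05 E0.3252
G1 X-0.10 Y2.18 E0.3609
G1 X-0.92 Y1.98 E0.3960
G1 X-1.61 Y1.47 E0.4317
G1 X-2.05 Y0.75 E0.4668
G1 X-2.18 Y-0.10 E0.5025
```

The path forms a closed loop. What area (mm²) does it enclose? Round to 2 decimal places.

Apply the shoelace formula to the sequence of (X, Y) vertices; enclosed area = 7.48 mm².

7.48 mm²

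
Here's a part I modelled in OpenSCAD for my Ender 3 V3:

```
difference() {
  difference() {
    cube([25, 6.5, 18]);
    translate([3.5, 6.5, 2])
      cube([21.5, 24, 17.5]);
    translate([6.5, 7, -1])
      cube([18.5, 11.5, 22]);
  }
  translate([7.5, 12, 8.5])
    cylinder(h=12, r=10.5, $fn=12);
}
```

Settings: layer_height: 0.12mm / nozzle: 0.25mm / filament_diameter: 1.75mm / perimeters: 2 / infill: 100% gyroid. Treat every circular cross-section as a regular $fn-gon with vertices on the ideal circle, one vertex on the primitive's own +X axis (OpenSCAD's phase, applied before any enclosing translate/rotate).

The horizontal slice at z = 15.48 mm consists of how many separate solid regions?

1

At z = 15.48 mm: the cube is present — its section is the full 25×6.5 rectangle; the cube at (3.5, 6.5) is present — its section is the full 21.5×24 rectangle; the cube at (6.5, 7) is present — its section is the full 18.5×11.5 rectangle; Taking the first minus the rest: starting from the 25×6.5 cube, the 21.5×24 cube at (3.5, 6.5) misses the remaining region (no effect); the 18.5×11.5 cube at (6.5, 7) misses the remaining region (no effect) — 1 connected region; the r=10.5 cylinder at (7.5, 12) contributes a regular 12-gon of circumradius 10.5; Taking the first minus the rest: starting from that combined region, the r=10.5 cylinder at (7.5, 12) partially overlaps it — only the 57.12 mm² overlap (of its 330.75 mm²) is removed, clipping the outline — 1 connected region. The result has 1 disconnected region.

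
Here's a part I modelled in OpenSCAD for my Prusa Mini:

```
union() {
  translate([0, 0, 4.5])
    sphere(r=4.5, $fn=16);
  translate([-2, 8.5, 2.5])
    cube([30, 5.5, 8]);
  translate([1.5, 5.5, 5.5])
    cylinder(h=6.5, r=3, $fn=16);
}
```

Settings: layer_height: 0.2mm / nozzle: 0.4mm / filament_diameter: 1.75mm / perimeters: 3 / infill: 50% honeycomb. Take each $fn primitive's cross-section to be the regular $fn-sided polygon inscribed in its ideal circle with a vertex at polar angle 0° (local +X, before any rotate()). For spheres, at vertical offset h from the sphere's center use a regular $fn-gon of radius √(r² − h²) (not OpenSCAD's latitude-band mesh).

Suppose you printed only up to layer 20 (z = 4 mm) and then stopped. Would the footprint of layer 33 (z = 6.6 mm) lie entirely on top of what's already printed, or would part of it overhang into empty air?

part overhangs

Compare the two slices. At z = 4: the r=4.5 sphere slices to a regular 16-gon of circumradius 4.472 (√(r²−h²) with h=0.5 from center) (area = (16/2)·4.472²·sin(360°/16) = 61.23 mm²); the cube at (-2, 8.5) is present — its section is the full 30×5.5 rectangle (area 165.00 mm²); the cylinder at (1.5, 5.5) is absent (z outside [5.5, 12]); Merging all regions: the 2 present regions are separate (no shared area or edge), so areas and boundary lengths simply add and each stays a separate island — area = 226.23 mm². At z = 6.6: the sphere: section is a regular 16-gon, circumradius = √(r²−h²) = √(4.5²−2.1²) = 3.980 (area = (16/2)·3.980²·sin(360°/16) = 48.49 mm²); the cube at (-2, 8.5) (footprint 30×5.5) is included at this height (area 165.00 mm²); the r=3 cylinder at (1.5, 5.5) contributes a regular 16-gon of circumradius 3 (area = (16/2)·3.000²·sin(360°/16) = 27.55 mm²); Taking the union: the regions partially overlap — summed areas 241.05 mm² minus the doubly-counted overlap 3.09 mm² gives 237.96 mm² — area = 237.96 mm². Checking containment: at z = 6.6 the cross-section extends beyond the z = 4 cross-section by about 22.35 mm².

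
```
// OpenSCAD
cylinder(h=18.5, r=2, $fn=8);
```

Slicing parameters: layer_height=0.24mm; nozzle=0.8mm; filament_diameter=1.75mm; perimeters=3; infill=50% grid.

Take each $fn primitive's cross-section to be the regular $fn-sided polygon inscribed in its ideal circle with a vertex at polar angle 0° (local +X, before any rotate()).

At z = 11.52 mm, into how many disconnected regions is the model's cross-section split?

At z = 11.52 mm: the cylinder: section is a regular 8-gon, circumradius r=2. The result has 1 disconnected region.

1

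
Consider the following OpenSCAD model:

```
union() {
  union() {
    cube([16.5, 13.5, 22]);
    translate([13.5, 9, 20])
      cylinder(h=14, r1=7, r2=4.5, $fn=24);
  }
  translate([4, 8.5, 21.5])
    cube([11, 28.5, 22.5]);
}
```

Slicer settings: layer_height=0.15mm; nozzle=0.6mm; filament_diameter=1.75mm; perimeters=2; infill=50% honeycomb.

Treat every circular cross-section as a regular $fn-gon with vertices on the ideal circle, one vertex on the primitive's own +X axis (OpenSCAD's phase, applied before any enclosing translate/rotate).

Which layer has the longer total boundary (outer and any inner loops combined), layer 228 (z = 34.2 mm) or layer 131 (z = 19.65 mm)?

layer 228 (z = 34.2 mm)

Layer 228 (z = 34.2): the cube is absent (z outside [0, 22]); the cone at (13.5, 9) is not intersected at this z (z outside [20, 34]); Taking the union: nothing is present at this height; the cube at (4, 8.5) is present — its section is the full 11×28.5 rectangle (perimeter 79.00 mm); Combining (union): only the 11×28.5 cube at (4, 8.5) is present, so the union is just that shape — boundary = 79.00 mm. So its perimeter = 79.00 mm. Layer 131 (z = 19.65): the cube is present — its section is the full 16.5×13.5 rectangle (perimeter 60.00 mm); the cone at (13.5, 9) does not reach this height (z outside [20, 34]); Merging all regions: only the 16.5×13.5 cube is present, so the union is just that shape — boundary = 60.00 mm; the cube at (4, 8.5) does not reach this height (z outside [21.5, 44]); Taking the union: only the result so far is present, so the union is just that shape — boundary = 60.00 mm. So its perimeter = 60.00 mm. Layer 228 is larger (79.00 vs 60.00 mm).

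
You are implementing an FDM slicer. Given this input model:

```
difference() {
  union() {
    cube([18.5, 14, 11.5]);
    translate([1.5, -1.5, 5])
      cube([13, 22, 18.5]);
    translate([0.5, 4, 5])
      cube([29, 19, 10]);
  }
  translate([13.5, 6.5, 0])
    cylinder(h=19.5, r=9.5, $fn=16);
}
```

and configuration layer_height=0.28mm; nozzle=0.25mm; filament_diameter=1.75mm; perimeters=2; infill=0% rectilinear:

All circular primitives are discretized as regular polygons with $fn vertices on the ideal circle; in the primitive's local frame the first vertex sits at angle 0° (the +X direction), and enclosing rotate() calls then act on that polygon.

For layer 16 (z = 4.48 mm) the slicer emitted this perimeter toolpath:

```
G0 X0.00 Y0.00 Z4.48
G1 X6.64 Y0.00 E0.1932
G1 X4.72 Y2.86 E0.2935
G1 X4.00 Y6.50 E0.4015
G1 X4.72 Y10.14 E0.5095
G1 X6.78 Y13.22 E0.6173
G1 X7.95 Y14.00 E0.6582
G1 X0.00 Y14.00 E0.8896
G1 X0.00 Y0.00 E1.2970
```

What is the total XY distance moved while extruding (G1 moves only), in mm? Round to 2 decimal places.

Sum the Euclidean lengths of each G1 segment: total = 44.57 mm.

44.57 mm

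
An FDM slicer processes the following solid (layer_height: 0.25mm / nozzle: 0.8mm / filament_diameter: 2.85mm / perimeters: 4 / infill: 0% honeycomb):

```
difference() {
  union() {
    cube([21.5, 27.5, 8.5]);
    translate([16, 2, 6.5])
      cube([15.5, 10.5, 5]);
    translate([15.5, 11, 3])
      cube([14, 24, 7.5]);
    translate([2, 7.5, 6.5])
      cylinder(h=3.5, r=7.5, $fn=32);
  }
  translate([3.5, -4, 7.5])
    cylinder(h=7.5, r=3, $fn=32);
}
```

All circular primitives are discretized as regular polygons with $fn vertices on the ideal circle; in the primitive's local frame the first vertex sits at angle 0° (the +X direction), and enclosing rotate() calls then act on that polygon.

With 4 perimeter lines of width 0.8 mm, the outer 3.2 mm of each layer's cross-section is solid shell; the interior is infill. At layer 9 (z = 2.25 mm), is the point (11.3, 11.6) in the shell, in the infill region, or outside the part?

infill

At z = 2.25 mm: the 21.5×27.5 cube contributes its full rectangle; the cube at (16, 2) does not reach this height (z outside [6.5, 11.5]); the cube at (15.5, 11) is absent (z outside [3, 10.5]); the cylinder at (2, 7.5) is not intersected at this z (z outside [6.5, 10]); Merging all regions: only the 21.5×27.5 cube is present, so the union is just that shape — 1 connected region; the cylinder at (3.5, -4) is absent (z outside [7.5, 15]); Subtracting the remaining from the first: none of the subtracted shapes is present at this height, so the result so far is unchanged — 1 connected region. Overall, the cross-section is a single solid region. The nearest boundary edge runs (21.50, 0.00)→(21.50, 27.50); distance from the point to it = 10.20 mm. The point is inside the cross-section and 10.20 mm from the nearest boundary — more than the 3.2 mm shell width (4 × 0.8), so it's in the infill interior.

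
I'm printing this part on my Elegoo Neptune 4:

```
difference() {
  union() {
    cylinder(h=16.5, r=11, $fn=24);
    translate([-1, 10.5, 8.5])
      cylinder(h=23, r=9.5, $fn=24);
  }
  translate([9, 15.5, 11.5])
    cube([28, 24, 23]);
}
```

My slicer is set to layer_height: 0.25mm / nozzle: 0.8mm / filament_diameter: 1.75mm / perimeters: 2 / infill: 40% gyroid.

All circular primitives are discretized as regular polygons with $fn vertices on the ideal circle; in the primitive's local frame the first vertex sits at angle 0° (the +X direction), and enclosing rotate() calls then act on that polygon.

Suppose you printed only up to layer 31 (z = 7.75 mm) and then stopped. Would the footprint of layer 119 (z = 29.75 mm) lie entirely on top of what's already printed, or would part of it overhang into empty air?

Compare the two slices. At z = 7.75: the r=11 cylinder contributes a regular 24-gon of circumradius 11 (area = (24/2)·11.000²·sin(360°/24) = 375.81 mm²); the cylinder at (-1, 10.5) does not reach this height (z outside [8.5, 31.5]); Combining (union): only the r=11 cylinder is present, so the union is just that shape — area = 375.81 mm²; the cube at (9, 15.5) is not intersected at this z (z outside [11.5, 34.5]); Taking the first minus the rest: none of the subtracted shapes is present at this height, so the result so far is unchanged — area = 375.81 mm². At z = 29.75: the cylinder is not intersected at this z (z outside [0, 16.5]); the r=9.5 cylinder at (-1, 10.5) contributes a regular 24-gon of circumradius 9.5 (area = (24/2)·9.500²·sin(360°/24) = 280.30 mm²); Taking the union: only the r=9.5 cylinder at (-1, 10.5) is present, so the union is just that shape — area = 280.30 mm²; the 28×24 cube at (9, 15.5) contributes its full rectangle (area 672.00 mm²); Subtracting the remaining from the first: starting from that combined region (280.30 mm²), the 28×24 cube at (9, 15.5) misses the remaining region (no effect) — area = 280.30 mm². Checking containment: at z = 29.75 the cross-section extends beyond the z = 7.75 cross-section by about 159.67 mm².

part overhangs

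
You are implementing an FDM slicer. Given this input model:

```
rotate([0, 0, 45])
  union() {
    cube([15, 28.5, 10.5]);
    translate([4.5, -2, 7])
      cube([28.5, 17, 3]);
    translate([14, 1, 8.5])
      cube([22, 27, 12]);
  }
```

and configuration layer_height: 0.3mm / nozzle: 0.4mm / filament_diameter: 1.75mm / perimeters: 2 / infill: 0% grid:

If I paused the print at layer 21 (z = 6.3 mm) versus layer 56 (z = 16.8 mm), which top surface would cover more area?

layer 56 (z = 16.8 mm)

Layer 21 (z = 6.3): the cube (footprint 15×28.5) is included at this height (area 427.50 mm²); the cube at (4.5, -2) is not intersected at this z (z outside [7, 10]); the cube at (14, 1) does not reach this height (z outside [8.5, 20.5]); Combining (union): only the 15×28.5 cube is present, so the union is just that shape — area = 427.50 mm²; (rotated 45° about Z; rotation is an isometry so areas/perimeters/island counts are preserved). So its area = 427.50 mm². Layer 56 (z = 16.8): the cube does not reach this height (z outside [0, 10.5]); the cube at (4.5, -2) is not intersected at this z (z outside [7, 10]); the cube at (14, 1) (footprint 22×27) is included at this height (area 594.00 mm²); Merging all regions: only the 22×27 cube at (14, 1) is present, so the union is just that shape — area = 594.00 mm²; (rotated 45° about Z; rotation is an isometry so areas/perimeters/island counts are preserved). So its area = 594.00 mm². Layer 56 is larger (594.00 vs 427.50 mm²).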